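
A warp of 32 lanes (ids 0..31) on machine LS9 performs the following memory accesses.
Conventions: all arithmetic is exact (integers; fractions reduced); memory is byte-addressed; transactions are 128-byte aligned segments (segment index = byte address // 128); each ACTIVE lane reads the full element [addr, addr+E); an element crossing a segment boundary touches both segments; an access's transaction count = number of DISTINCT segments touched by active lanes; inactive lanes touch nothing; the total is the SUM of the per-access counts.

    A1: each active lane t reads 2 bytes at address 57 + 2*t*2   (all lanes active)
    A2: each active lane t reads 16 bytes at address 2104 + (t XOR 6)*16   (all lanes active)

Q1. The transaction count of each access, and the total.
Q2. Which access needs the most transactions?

A1: 2 transactions
A2: 5 transactions

Answer: 2,5; total 7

Answer: A2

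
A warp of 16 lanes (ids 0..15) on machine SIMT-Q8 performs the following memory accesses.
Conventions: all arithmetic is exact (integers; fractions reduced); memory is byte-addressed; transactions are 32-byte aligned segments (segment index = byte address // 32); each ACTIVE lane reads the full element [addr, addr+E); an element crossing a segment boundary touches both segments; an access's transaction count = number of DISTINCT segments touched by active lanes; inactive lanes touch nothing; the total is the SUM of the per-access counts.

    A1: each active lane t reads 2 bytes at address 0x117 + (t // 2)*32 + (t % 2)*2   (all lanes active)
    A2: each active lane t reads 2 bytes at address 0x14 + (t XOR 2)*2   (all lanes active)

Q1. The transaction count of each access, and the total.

A1: 8 transactions
A2: 2 transactions

Answer: 8,2; total 10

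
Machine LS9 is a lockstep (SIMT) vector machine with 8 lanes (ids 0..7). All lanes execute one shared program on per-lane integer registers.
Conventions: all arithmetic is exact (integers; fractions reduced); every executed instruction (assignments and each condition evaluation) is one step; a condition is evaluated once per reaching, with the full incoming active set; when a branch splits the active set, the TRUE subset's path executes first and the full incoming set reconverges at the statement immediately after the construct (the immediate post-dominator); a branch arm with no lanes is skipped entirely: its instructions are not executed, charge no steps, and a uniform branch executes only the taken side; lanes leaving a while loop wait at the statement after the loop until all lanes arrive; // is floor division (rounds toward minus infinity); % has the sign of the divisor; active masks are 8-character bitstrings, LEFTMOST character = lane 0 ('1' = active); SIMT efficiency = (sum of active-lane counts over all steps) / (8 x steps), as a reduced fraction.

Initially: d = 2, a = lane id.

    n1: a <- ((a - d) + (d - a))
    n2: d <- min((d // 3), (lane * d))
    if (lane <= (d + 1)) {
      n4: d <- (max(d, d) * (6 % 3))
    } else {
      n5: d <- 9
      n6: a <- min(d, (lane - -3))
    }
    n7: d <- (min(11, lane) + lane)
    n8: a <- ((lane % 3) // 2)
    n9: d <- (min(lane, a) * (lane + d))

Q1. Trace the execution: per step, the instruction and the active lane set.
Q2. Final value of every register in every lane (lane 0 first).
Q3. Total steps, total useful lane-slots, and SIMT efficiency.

step 0: a <- ((a - d) + (d - a))     11111111
step 1: d <- min((d // 3), (lane * d)) 11111111
step 2: eval (lane <= (d + 1))       11111111
step 3: d <- (max(d, d) * (6 % 3))   11000000
step 4: d <- 9                       00111111
step 5: a <- min(d, (lane - -3))     00111111
step 6: d <- (min(11, lane) + lane)  11111111
step 7: a <- ((lane % 3) // 2)       11111111
step 8: d <- (min(lane, a) * (lane + d)) 11111111

Answer: 9 steps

d: 0,0,6,0,0,15,0,0
a: 0,0,1,0,0,1,0,0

steps = 9; useful = 62; efficiency = 62/72 = 31/36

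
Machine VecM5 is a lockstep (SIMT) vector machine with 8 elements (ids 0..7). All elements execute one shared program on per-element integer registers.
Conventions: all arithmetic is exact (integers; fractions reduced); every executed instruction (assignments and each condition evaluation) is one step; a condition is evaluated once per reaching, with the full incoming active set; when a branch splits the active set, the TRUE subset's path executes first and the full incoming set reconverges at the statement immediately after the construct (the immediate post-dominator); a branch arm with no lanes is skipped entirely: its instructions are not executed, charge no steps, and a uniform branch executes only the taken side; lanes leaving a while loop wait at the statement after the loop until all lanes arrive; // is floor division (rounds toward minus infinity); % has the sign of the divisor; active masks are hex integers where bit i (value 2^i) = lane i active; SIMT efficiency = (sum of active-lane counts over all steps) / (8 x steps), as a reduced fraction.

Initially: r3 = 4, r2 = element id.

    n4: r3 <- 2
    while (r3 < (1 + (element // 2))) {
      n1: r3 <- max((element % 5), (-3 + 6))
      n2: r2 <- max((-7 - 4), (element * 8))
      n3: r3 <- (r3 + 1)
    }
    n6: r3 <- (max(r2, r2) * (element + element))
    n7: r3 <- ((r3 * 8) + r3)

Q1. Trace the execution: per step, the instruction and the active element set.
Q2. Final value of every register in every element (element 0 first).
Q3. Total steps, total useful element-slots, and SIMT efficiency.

step 0: r3 <- 2                      0xff
step 1: eval (r3 < (1 + (element // 2))) 0xff
step 2: r3 <- max((element % 5), (-3 + 6)) 0xf0
step 3: r2 <- max((-7 - 4), (element * 8)) 0xf0
step 4: r3 <- (r3 + 1)               0xf0
step 5: eval (r3 < (1 + (element // 2))) 0xf0
step 6: r3 <- (max(r2, r2) * (element + element)) 0xff
step 7: r3 <- ((r3 * 8) + r3)        0xff

Answer: 8 steps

r3: 0,18,72,162,2304,3600,5184,7056
r2: 0,1,2,3,32,40,48,56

steps = 8; useful = 48; efficiency = 48/64 = 3/4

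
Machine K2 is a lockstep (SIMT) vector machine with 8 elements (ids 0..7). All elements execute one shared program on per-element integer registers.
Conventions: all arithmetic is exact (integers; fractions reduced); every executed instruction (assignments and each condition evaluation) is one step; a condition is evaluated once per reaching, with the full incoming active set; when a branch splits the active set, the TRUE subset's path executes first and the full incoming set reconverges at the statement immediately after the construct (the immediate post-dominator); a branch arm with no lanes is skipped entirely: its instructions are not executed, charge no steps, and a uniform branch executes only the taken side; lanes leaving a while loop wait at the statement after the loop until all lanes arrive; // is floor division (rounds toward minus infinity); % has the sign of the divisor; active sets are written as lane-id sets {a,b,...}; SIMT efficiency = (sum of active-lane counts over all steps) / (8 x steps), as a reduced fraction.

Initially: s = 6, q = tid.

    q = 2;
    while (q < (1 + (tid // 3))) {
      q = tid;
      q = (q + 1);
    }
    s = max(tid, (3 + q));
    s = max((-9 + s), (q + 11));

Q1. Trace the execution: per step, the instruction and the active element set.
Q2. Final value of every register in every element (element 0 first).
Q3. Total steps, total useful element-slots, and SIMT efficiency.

step 0: q <- 2                       {0,1,2,3,4,5,6,7}
step 1: eval (q < (1 + (tid // 3)))  {0,1,2,3,4,5,6,7}
step 2: q <- tid                     {6,7}
step 3: q <- (q + 1)                 {6,7}
step 4: eval (q < (1 + (tid // 3)))  {6,7}
step 5: s <- max(tid, (3 + q))       {0,1,2,3,4,5,6,7}
step 6: s <- max((-9 + s), (q + 11)) {0,1,2,3,4,5,6,7}

Answer: 7 steps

s: 13,13,13,13,13,13,18,19
q: 2,2,2,2,2,2,7,8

steps = 7; useful = 38; efficiency = 38/56 = 19/28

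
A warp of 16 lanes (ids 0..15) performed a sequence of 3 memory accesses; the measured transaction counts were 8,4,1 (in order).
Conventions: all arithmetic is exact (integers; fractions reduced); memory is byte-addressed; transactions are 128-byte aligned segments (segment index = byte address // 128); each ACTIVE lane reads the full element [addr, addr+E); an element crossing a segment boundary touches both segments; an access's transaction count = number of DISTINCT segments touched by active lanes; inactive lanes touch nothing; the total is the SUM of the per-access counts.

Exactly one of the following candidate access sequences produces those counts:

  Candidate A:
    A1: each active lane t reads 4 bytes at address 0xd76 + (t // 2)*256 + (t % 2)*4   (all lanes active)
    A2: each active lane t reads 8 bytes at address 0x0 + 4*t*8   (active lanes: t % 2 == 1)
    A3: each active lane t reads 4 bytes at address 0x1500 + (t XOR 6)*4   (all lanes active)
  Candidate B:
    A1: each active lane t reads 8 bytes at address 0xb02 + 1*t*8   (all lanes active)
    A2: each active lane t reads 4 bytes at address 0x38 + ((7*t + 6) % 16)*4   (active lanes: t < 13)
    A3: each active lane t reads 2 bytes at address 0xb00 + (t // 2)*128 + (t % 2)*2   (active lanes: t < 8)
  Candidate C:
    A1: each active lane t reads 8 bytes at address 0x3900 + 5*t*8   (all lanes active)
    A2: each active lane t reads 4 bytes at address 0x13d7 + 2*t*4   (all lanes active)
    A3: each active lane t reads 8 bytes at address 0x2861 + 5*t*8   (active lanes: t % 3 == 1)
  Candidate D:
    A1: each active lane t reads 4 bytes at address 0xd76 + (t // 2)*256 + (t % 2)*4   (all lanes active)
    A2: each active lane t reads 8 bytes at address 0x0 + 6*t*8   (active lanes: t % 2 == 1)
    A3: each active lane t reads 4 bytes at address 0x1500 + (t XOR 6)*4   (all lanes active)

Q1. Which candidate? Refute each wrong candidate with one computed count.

B: A1 gives 2 transactions, not 8
C: A1 gives 5 transactions, not 8
D: A2 gives 6 transactions, not 4
A: all counts match (8,4,1)

Answer: A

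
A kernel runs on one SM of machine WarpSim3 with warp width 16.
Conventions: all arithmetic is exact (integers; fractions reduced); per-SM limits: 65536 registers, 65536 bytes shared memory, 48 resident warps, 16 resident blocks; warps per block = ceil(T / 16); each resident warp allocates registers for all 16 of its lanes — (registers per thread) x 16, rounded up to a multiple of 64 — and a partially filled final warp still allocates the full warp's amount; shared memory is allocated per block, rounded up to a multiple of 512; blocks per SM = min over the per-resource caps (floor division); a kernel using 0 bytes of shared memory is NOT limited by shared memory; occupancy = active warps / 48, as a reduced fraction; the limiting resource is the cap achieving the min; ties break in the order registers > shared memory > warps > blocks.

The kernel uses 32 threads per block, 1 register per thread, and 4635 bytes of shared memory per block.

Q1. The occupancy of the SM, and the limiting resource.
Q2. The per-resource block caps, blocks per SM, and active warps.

Answer: occupancy 1/2, limited by shared memory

registers: 512 blocks
shared memory: 12 blocks
warps: 24 blocks
blocks: 16 blocks

Answer: 12 blocks, 24 active warps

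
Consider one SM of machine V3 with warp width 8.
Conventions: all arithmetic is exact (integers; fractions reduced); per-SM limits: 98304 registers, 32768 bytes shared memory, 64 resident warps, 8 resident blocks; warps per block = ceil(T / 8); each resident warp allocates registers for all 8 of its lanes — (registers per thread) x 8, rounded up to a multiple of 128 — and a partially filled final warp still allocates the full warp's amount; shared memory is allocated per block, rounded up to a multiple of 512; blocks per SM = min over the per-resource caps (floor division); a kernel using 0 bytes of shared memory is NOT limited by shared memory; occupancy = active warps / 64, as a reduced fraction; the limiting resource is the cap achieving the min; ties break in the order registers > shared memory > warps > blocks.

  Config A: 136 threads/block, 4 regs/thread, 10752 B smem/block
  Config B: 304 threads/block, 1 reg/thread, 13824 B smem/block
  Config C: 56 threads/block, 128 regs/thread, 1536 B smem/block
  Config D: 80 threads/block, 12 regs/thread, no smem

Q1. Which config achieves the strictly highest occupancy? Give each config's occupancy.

occupancies: A 51/64, B 19/32, C 7/8, D 15/16

Answer: D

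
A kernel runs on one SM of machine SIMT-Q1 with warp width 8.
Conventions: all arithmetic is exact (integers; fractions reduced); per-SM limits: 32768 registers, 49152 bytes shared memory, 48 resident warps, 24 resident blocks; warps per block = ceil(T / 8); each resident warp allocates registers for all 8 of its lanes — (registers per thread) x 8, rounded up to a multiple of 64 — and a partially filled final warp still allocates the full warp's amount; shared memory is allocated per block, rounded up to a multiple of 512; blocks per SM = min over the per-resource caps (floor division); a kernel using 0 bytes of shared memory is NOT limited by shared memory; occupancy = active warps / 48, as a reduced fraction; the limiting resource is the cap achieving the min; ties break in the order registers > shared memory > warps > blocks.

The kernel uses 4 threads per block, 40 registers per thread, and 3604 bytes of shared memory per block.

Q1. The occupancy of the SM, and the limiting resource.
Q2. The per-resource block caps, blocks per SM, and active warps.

Answer: occupancy 1/4, limited by shared memory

registers: 102 blocks
shared memory: 12 blocks
warps: 48 blocks
blocks: 24 blocks

Answer: 12 blocks, 12 active warps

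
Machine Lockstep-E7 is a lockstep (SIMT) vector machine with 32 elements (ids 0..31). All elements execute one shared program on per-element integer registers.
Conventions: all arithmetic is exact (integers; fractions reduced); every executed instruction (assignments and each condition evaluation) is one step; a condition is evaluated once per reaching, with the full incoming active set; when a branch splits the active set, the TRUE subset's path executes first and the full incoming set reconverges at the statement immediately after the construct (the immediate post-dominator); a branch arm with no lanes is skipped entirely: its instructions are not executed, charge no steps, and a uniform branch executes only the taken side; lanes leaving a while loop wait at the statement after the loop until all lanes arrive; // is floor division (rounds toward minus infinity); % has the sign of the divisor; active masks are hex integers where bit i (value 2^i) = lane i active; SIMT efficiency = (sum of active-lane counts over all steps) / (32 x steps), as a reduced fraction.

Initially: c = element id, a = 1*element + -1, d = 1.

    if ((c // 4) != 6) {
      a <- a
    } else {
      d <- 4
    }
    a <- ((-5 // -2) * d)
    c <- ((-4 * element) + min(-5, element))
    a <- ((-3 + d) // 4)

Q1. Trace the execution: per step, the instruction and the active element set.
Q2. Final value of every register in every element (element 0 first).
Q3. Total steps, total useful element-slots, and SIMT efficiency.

step 0: eval ((c // 4) != 6)         0xffffffff
step 1: a <- a                       0xf0ffffff
step 2: d <- 4                       0x0f000000
step 3: a <- ((-5 // -2) * d)        0xffffffff
step 4: c <- ((-4 * element) + min(-5, element)) 0xffffffff
step 5: a <- ((-3 + d) // 4)         0xffffffff

Answer: 6 steps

c: -5,-9,-13,-17,-21,-25,-29,-33,-37,-41,-45,-49,-53,-57,-61,-65,-69,-73,-77,-81,-85,-89,-93,-97,-101,-105,-109,-113,-117,-121,-125,-129
a: -1,-1,-1,-1,-1,-1,-1,-1,-1,-1,-1,-1,-1,-1,-1,-1,-1,-1,-1,-1,-1,-1,-1,-1,0,0,0,0,-1,-1,-1,-1
d: 1,1,1,1,1,1,1,1,1,1,1,1,1,1,1,1,1,1,1,1,1,1,1,1,4,4,4,4,1,1,1,1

steps = 6; useful = 160; efficiency = 160/192 = 5/6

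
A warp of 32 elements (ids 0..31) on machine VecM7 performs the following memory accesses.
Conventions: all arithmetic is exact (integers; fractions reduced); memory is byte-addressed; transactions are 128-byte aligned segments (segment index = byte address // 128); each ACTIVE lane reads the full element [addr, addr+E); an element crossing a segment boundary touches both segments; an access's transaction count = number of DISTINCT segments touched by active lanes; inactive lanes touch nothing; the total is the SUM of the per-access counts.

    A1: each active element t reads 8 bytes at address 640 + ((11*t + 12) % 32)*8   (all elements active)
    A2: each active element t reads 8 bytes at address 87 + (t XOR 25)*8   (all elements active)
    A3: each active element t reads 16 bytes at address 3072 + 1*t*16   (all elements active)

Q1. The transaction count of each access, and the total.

A1: 2 transactions
A2: 3 transactions
A3: 4 transactions

Answer: 2,3,4; total 9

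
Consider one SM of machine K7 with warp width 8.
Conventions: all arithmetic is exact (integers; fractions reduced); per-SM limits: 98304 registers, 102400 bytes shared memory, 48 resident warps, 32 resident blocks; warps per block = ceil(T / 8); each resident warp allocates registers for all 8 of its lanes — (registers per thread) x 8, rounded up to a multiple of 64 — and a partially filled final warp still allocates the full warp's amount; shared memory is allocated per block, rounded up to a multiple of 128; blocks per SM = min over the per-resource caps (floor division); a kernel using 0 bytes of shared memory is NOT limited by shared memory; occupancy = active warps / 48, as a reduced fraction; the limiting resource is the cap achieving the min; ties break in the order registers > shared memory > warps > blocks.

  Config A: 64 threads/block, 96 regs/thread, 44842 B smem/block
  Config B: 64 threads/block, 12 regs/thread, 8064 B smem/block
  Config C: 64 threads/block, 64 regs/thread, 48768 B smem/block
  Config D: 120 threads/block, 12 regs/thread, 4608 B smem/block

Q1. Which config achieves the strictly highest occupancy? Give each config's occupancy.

occupancies: A 1/3, B 1, C 1/3, D 15/16

Answer: B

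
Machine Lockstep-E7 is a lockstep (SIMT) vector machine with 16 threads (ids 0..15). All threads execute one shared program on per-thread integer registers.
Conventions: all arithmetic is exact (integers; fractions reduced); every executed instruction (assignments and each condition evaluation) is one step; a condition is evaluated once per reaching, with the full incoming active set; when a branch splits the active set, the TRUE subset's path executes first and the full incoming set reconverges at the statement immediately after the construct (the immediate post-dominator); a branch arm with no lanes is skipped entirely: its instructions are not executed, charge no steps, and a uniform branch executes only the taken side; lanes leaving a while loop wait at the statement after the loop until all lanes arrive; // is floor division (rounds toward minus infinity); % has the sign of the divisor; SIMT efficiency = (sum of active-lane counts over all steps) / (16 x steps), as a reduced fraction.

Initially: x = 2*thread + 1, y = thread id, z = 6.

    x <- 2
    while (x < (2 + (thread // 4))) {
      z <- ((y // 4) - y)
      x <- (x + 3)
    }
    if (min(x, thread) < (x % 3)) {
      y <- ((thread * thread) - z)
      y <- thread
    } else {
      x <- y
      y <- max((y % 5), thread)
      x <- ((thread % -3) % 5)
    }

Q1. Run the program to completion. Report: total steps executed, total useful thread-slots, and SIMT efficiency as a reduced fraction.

Answer: 11 steps, 130 useful, 65/88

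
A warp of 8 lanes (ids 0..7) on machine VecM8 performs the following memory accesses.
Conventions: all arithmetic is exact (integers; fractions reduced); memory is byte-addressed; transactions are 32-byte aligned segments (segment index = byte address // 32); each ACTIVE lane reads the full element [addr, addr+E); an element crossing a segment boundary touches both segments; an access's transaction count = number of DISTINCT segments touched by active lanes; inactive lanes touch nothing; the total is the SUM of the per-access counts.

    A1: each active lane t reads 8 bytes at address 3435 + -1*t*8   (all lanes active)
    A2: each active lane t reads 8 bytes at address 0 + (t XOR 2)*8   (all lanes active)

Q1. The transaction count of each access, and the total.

A1: 3 transactions
A2: 2 transactions

Answer: 3,2; total 5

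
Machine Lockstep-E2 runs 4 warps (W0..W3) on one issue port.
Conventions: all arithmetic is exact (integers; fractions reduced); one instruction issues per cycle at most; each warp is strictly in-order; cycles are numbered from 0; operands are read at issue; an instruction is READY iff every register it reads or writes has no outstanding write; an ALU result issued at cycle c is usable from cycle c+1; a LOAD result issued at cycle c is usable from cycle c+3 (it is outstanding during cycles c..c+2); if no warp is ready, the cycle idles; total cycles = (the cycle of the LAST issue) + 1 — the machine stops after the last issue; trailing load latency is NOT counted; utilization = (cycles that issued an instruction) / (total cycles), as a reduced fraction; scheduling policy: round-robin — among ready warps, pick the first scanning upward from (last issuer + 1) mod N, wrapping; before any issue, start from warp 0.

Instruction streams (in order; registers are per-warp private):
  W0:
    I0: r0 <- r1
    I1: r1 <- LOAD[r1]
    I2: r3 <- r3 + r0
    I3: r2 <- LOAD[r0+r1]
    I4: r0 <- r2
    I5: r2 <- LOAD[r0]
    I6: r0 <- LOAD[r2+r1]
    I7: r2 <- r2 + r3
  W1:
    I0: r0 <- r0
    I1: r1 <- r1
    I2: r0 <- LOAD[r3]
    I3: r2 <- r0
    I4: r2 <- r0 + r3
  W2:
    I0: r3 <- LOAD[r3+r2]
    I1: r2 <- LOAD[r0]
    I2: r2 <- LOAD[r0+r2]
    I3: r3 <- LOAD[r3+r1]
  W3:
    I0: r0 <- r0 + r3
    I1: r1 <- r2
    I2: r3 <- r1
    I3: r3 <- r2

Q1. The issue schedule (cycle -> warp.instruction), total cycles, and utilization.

cycle 0: W0.I0
cycle 1: W1.I0
cycle 2: W2.I0
cycle 3: W3.I0
cycle 4: W0.I1
cycle 5: W1.I1
cycle 6: W2.I1
cycle 7: W3.I1
cycle 8: W0.I2
cycle 9: W1.I2
cycle 10: W2.I2
cycle 11: W3.I2
cycle 12: W0.I3
cycle 13: W1.I3
cycle 14: W2.I3
cycle 15: W3.I3
cycle 16: W0.I4
cycle 17: W1.I4
cycle 18: W0.I5
cycle 19: idle
cycle 20: idle
cycle 21: W0.I6
cycle 22: W0.I7

Answer: 23 cycles, utilization 21/23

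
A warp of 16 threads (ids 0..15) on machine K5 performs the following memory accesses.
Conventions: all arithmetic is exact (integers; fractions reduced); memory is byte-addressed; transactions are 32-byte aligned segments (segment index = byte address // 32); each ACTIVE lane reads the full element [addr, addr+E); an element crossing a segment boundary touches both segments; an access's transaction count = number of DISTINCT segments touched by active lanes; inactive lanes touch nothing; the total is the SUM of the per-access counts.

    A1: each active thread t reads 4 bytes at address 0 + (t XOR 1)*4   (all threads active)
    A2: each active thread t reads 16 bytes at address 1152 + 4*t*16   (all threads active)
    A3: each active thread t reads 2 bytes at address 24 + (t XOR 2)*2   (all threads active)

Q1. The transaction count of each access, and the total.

A1: 2 transactions
A2: 16 transactions
A3: 2 transactions

Answer: 2,16,2; total 20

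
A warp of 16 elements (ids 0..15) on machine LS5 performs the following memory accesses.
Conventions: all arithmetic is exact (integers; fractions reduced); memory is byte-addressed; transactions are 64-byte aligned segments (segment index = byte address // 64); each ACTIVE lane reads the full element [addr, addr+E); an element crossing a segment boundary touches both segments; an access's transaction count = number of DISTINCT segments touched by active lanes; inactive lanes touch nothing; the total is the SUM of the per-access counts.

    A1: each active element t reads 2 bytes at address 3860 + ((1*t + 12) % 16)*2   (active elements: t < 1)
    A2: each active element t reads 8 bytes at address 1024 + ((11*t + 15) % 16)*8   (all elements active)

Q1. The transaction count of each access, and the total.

A1: 1 transaction
A2: 2 transactions

Answer: 1,2; total 3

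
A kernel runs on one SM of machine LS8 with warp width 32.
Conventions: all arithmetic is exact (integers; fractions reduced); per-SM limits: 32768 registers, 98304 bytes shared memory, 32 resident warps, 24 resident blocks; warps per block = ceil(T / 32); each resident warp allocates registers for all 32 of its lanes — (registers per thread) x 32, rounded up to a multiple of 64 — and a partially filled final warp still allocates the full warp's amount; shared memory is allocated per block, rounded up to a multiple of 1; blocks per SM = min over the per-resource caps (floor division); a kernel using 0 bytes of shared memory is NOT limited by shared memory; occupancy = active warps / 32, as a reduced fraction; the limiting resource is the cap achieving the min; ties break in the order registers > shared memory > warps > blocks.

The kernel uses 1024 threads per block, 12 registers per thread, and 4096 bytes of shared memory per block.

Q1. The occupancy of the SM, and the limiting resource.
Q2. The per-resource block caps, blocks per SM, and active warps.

Answer: occupancy 1, limited by warps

registers: 2 blocks
shared memory: 24 blocks
warps: 1 block
blocks: 24 blocks

Answer: 1 block, 32 active warps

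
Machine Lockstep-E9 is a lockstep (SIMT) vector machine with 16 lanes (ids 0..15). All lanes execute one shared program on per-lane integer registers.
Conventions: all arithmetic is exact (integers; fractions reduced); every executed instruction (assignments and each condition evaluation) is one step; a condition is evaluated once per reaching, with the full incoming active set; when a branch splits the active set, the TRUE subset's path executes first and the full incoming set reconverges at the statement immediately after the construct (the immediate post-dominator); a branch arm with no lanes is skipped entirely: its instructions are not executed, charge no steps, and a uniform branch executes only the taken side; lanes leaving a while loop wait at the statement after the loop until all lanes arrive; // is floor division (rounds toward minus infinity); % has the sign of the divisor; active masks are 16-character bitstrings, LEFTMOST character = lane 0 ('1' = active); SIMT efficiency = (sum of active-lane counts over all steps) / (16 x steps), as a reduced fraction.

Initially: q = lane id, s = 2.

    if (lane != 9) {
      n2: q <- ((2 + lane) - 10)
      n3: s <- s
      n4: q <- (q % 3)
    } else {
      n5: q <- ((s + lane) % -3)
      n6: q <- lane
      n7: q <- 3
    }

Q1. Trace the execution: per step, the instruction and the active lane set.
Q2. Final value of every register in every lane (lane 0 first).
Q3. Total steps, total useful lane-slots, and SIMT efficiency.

step 0: eval (lane != 9)             1111111111111111
step 1: q <- ((2 + lane) - 10)       1111111110111111
step 2: s <- s                       1111111110111111
step 3: q <- (q % 3)                 1111111110111111
step 4: q <- ((s + lane) % -3)       0000000001000000
step 5: q <- lane                    0000000001000000
step 6: q <- 3                       0000000001000000

Answer: 7 steps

q: 1,2,0,1,2,0,1,2,0,3,2,0,1,2,0,1
s: 2,2,2,2,2,2,2,2,2,2,2,2,2,2,2,2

steps = 7; useful = 64; efficiency = 64/112 = 4/7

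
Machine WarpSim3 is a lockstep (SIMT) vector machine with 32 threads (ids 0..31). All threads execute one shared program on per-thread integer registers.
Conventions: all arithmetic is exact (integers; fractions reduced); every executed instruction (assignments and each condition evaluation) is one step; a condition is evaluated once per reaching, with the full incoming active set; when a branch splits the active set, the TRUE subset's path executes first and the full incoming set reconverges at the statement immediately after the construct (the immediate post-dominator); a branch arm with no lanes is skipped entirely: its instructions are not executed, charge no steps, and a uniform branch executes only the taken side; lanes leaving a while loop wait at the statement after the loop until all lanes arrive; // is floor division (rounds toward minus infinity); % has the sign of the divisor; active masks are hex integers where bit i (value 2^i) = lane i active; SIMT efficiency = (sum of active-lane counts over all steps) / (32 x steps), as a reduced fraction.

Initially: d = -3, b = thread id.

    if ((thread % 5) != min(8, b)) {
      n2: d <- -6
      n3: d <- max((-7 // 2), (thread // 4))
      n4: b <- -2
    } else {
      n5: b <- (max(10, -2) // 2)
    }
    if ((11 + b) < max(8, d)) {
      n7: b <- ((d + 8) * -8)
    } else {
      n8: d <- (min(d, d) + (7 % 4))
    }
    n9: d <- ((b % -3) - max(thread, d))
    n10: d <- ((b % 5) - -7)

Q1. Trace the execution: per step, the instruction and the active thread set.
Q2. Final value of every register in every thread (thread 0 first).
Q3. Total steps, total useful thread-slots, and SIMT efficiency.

step 0: eval ((thread % 5) != min(8, b)) 0xffffffff
step 1: d <- -6                      0xffffffe0
step 2: d <- max((-7 // 2), (thread // 4)) 0xffffffe0
step 3: b <- -2                      0xffffffe0
step 4: b <- (max(10, -2) // 2)      0x0000001f
step 5: eval ((11 + b) < max(8, d))  0xffffffff
step 6: d <- (min(d, d) + (7 % 4))   0xffffffff
step 7: d <- ((b % -3) - max(thread, d)) 0xffffffff
step 8: d <- ((b % 5) - -7)          0xffffffff

Answer: 9 steps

d: 7,7,7,7,7,10,10,10,10,10,10,10,10,10,10,10,10,10,10,10,10,10,10,10,10,10,10,10,10,10,10,10
b: 5,5,5,5,5,-2,-2,-2,-2,-2,-2,-2,-2,-2,-2,-2,-2,-2,-2,-2,-2,-2,-2,-2,-2,-2,-2,-2,-2,-2,-2,-2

steps = 9; useful = 246; efficiency = 246/288 = 41/48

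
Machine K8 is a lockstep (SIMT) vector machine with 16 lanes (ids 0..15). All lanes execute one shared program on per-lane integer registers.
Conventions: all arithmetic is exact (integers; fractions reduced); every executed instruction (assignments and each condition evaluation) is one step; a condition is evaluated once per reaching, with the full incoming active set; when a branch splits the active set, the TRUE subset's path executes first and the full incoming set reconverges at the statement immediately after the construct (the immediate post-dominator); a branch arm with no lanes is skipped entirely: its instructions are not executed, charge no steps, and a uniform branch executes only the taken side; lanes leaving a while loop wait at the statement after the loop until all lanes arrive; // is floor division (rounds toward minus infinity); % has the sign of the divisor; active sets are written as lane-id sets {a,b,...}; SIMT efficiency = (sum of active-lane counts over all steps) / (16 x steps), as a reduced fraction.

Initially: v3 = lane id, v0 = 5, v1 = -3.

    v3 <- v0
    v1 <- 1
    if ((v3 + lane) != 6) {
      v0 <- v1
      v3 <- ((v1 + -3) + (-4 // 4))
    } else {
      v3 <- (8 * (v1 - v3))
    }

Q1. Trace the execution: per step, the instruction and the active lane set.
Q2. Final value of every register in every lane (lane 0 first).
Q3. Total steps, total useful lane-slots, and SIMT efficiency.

step 0: v3 <- v0                     {0,1,2,3,4,5,6,7,8,9,10,11,12,13,14,15}
step 1: v1 <- 1                      {0,1,2,3,4,5,6,7,8,9,10,11,12,13,14,15}
step 2: eval ((v3 + lane) != 6)      {0,1,2,3,4,5,6,7,8,9,10,11,12,13,14,15}
step 3: v0 <- v1                     {0,2,3,4,5,6,7,8,9,10,11,12,13,14,15}
step 4: v3 <- ((v1 + -3) + (-4 // 4)) {0,2,3,4,5,6,7,8,9,10,11,12,13,14,15}
step 5: v3 <- (8 * (v1 - v3))        {1}

Answer: 6 steps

v3: -3,-32,-3,-3,-3,-3,-3,-3,-3,-3,-3,-3,-3,-3,-3,-3
v0: 1,5,1,1,1,1,1,1,1,1,1,1,1,1,1,1
v1: 1,1,1,1,1,1,1,1,1,1,1,1,1,1,1,1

steps = 6; useful = 79; efficiency = 79/96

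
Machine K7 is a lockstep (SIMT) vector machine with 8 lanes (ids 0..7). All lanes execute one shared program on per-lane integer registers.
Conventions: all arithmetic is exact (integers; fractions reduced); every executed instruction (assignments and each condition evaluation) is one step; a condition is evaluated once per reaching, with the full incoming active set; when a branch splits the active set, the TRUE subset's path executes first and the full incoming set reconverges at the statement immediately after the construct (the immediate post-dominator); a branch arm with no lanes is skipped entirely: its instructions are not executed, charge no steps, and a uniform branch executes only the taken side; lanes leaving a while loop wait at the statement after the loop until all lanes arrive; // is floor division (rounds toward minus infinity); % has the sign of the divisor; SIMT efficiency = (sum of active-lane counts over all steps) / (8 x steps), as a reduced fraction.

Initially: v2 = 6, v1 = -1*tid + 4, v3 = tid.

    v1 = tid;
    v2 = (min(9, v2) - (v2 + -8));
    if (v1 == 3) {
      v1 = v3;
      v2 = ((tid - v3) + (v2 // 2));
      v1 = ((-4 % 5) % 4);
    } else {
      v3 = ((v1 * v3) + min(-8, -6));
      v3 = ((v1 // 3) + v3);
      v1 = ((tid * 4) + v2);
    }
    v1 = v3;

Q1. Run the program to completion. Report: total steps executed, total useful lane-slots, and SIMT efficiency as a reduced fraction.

Answer: 10 steps, 56 useful, 7/10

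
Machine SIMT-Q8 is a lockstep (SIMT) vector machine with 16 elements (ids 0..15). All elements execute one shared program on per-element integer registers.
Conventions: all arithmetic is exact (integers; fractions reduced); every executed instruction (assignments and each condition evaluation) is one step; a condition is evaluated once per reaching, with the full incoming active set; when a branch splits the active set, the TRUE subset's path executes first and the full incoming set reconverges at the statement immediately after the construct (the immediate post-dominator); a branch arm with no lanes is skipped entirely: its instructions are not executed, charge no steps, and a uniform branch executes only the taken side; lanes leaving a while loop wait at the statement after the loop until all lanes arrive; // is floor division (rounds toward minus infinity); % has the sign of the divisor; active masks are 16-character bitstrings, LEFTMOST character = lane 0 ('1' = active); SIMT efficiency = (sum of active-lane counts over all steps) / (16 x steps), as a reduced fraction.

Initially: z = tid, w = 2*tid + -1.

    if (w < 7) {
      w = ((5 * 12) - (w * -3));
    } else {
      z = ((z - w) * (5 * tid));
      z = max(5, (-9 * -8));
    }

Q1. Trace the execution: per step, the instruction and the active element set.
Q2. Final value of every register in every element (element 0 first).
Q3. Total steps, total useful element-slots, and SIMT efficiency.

step 0: eval (w < 7)                 1111111111111111
step 1: w <- ((5 * 12) - (w * -3))   1111000000000000
step 2: z <- ((z - w) * (5 * tid))   0000111111111111
step 3: z <- max(5, (-9 * -8))       0000111111111111

Answer: 4 steps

z: 0,1,2,3,72,72,72,72,72,72,72,72,72,72,72,72
w: 57,63,69,75,7,9,11,13,15,17,19,21,23,25,27,29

steps = 4; useful = 44; efficiency = 44/64 = 11/16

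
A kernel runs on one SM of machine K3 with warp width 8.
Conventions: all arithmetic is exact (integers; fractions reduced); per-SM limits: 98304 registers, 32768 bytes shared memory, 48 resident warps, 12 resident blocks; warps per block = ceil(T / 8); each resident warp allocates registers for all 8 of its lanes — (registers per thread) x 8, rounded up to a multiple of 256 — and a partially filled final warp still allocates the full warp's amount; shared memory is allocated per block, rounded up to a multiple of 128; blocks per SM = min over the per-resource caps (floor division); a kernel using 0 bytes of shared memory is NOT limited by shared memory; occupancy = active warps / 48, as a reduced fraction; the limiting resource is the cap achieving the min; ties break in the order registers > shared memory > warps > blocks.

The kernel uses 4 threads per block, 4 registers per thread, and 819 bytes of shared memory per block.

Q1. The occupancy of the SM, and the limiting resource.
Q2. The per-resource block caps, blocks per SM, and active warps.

Answer: occupancy 1/4, limited by blocks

registers: 384 blocks
shared memory: 36 blocks
warps: 48 blocks
blocks: 12 blocks

Answer: 12 blocks, 12 active warps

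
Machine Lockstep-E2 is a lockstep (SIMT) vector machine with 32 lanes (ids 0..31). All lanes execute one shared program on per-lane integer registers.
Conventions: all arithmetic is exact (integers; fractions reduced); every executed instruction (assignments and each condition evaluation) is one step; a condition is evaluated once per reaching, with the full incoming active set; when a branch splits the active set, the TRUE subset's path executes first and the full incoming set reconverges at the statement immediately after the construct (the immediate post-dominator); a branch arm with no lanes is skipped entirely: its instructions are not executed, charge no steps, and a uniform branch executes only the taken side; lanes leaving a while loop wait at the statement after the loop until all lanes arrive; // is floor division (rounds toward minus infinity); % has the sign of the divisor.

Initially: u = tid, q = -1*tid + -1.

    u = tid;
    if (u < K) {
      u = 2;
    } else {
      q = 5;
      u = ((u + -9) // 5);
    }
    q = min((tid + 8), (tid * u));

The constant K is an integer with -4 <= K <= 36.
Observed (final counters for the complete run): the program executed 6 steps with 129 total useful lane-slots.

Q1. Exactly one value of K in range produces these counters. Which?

Answer: K = 31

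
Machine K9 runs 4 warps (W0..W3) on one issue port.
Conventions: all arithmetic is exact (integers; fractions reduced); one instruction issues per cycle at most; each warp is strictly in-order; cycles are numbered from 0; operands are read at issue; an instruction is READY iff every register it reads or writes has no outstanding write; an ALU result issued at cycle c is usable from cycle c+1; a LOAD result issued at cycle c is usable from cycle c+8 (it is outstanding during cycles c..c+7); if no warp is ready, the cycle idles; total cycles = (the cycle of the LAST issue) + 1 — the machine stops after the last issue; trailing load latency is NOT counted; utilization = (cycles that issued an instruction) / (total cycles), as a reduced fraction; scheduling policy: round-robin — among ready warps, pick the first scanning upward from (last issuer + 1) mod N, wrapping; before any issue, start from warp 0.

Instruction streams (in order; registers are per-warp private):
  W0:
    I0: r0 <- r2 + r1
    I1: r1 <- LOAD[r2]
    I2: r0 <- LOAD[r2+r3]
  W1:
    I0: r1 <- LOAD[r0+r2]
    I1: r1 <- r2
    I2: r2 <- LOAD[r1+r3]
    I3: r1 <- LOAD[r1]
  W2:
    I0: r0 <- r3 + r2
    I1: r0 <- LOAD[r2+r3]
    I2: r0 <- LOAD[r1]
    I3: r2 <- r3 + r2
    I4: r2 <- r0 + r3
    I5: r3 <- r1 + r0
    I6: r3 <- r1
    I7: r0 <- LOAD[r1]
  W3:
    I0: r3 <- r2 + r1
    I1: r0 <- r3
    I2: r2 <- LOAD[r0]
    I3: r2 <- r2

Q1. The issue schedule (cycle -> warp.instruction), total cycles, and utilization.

cycle 0: W0.I0
cycle 1: W1.I0
cycle 2: W2.I0
cycle 3: W3.I0
cycle 4: W0.I1
cycle 5: W2.I1
cycle 6: W3.I1
cycle 7: W0.I2
cycle 8: W3.I2
cycle 9: W1.I1
cycle 10: W1.I2
cycle 11: W1.I3
cycle 12: idle
cycle 13: W2.I2
cycle 14: W2.I3
cycle 15: idle
cycle 16: W3.I3
cycle 17: idle
cycle 18: idle
cycle 19: idle
cycle 20: idle
cycle 21: W2.I4
cycle 22: W2.I5
cycle 23: W2.I6
cycle 24: W2.I7

Answer: 25 cycles, utilization 19/25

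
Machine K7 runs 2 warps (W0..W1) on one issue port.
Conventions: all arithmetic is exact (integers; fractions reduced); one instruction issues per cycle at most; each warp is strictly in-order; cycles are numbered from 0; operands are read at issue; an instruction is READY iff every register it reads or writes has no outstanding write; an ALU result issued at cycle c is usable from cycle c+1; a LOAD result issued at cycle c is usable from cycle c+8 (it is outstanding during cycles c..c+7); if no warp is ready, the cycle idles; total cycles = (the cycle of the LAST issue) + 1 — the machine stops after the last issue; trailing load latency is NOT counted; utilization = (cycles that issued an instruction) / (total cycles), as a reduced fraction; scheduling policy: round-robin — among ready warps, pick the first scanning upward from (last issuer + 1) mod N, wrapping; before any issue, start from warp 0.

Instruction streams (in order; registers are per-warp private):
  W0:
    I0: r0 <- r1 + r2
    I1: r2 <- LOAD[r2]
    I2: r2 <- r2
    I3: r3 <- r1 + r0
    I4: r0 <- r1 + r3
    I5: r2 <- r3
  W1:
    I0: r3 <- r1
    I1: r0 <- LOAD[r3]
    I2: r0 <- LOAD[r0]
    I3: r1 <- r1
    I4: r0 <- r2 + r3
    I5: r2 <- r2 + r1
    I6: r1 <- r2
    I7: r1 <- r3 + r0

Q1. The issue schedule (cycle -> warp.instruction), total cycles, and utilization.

cycle 0: W0.I0
cycle 1: W1.I0
cycle 2: W0.I1
cycle 3: W1.I1
cycle 4: idle
cycle 5: idle
cycle 6: idle
cycle 7: idle
cycle 8: idle
cycle 9: idle
cycle 10: W0.I2
cycle 11: W1.I2
cycle 12: W0.I3
cycle 13: W1.I3
cycle 14: W0.I4
cycle 15: W0.I5
cycle 16: idle
cycle 17: idle
cycle 18: idle
cycle 19: W1.I4
cycle 20: W1.I5
cycle 21: W1.I6
cycle 22: W1.I7

Answer: 23 cycles, utilization 14/23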